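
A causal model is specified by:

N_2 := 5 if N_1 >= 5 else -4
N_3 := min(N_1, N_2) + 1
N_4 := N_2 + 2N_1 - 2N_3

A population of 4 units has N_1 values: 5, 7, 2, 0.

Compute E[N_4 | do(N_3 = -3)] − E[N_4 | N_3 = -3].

9.5

The intervention sets N_3=-3 in all 4 units regardless of N_1. Recomputing N_4 per unit gives 21, 25, 6, 2; average 13.5.
Observing N_3=-3 restricts to units where N_3's equation naturally yields -3: N_1 ∈ {2, 0}. In that subpopulation N_4 = 6, 2, mean 4.
Difference = 13.5 − 4 = 9.5.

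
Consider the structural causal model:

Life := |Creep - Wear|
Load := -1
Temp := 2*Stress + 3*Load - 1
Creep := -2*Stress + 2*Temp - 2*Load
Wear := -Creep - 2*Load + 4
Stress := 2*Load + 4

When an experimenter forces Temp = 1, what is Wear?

do(Temp=1) replaces the equation Temp := 2*Stress + 3*Load - 1 with the constant Temp = 1.
Stress = 2*Load + 4  [with Load=-1]  = 2
Creep = -2*Stress + 2*Temp - 2*Load  [with Stress=2, Temp=1, Load=-1]  = 0
Wear = -Creep - 2*Load + 4  [with Creep=0, Load=-1]  = 6

6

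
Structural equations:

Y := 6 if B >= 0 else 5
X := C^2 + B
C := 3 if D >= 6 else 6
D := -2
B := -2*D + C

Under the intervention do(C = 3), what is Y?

do(C=3) replaces the equation C := 3 if D >= 6 else 6 with the constant C = 3.
B = -2*D + C  [with D=-2, C=3]  = 7
Y = 6 if B >= 0 else 5  [with B=7]  = 6

6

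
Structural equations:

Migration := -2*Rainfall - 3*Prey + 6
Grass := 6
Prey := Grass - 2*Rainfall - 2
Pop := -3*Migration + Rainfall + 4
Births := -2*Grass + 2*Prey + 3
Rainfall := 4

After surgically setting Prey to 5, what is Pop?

The intervention breaks the incoming arrows to Prey: Prey := Grass - 2*Rainfall - 2 no longer applies, and Prey = 5.
Migration = -2*Rainfall - 3*Prey + 6  [with Rainfall=4, Prey=5]  = -17
Pop = -3*Migration + Rainfall + 4  [with Migration=-17, Rainfall=4]  = 59

59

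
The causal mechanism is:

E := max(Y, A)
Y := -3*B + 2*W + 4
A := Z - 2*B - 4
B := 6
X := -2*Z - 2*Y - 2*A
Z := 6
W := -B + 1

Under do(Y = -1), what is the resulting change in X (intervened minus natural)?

-46

Under do(Y=-1), the mechanism Y := -3*B + 2*W + 4 is discarded; Y is fixed at -1.
A = Z - 2*B - 4  [with Z=6, B=6]  = -10
X = -2*Z - 2*Y - 2*A  [with Z=6, Y=-1, A=-10]  = 10
Without intervention: A = Z - 2*B - 4  [with Z=6, B=6]  = -10; W = -B + 1  [with B=6]  = -5; Y = -3*B + 2*W + 4  [with B=6, W=-5]  = -24; X = -2*Z - 2*Y - 2*A  [with Z=6, Y=-24, A=-10]  = 56.
Change = 10 − 56 = -46.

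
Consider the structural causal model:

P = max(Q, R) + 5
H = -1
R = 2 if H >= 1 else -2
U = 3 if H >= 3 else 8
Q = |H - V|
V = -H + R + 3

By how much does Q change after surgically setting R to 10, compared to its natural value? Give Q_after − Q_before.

12

Under do(R=10), the mechanism R = 2 if H >= 1 else -2 is discarded; R is fixed at 10.
V = -H + R + 3  [with H=-1, R=10]  = 14
Q = |H - V|  [with H=-1, V=14]  = 15
Without intervention: R = 2 if H >= 1 else -2  [with H=-1]  = -2; V = -H + R + 3  [with H=-1, R=-2]  = 2; Q = |H - V|  [with H=-1, V=2]  = 3.
Change = 15 − 3 = 12.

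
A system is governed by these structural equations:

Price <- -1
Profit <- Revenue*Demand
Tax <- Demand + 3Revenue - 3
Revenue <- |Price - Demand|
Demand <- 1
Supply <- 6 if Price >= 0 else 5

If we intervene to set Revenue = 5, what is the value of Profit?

Under do(Revenue=5), the mechanism Revenue <- |Price - Demand| is discarded; Revenue is fixed at 5.
Profit = Revenue*Demand  [with Revenue=5, Demand=1]  = 5

5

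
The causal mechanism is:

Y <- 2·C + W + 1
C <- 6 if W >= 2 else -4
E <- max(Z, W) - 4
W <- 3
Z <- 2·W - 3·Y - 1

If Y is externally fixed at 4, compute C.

6

Under do(Y=4), the mechanism Y <- 2·C + W + 1 is discarded; Y is fixed at 4.
Since C is not a descendant of the intervened variable, it is unaffected.
C = 6 if W >= 2 else -4  [with W=3]  = 6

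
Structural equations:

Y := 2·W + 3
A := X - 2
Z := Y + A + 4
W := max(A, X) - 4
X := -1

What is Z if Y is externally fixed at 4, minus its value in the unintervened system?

Intervening sets Y = 4 and removes its equation (Y := 2·W + 3).
A = X - 2  [with X=-1]  = -3
Z = Y + A + 4  [with Y=4, A=-3]  = 5
Without intervention: A = X - 2  [with X=-1]  = -3; W = max(A, X) - 4  [with A=-3, X=-1]  = -5; Y = 2·W + 3  [with W=-5]  = -7; Z = Y + A + 4  [with Y=-7, A=-3]  = -6.
Change = 5 − (-6) = 11.

11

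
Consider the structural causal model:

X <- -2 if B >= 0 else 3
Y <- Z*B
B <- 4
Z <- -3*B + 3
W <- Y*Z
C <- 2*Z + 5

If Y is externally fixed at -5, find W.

45

The intervention breaks the incoming arrows to Y: Y <- Z*B no longer applies, and Y = -5.
Z = -3*B + 3  [with B=4]  = -9
W = Y*Z  [with Y=-5, Z=-9]  = 45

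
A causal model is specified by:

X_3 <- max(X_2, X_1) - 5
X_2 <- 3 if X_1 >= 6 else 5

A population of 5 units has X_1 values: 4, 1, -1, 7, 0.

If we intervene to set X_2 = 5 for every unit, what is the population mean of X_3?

Under do(X_2=5), X_2's equation is replaced by X_2=5 for every unit. Per-unit X_3: 0, 0, 0, 2, 0. Mean = 0.4.

0.4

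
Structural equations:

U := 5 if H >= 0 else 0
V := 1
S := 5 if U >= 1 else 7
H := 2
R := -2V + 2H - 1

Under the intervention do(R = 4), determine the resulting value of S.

The intervention breaks the incoming arrows to R: R := -2V + 2H - 1 no longer applies, and R = 4.
Since S is not a descendant of the intervened variable, it is unaffected.
U = 5 if H >= 0 else 0  [with H=2]  = 5
S = 5 if U >= 1 else 7  [with U=5]  = 5

5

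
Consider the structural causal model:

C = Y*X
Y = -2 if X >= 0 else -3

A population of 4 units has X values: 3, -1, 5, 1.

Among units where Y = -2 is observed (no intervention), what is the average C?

-6

Conditioning on Y=-2 selects the 3 unit(s) with X ∈ {3, 5, 1}. Their C values: -6, -10, -2. Mean = -6.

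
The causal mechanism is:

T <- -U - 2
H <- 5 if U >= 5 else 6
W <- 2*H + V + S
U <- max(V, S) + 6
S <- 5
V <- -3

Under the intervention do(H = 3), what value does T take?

Under do(H=3), the mechanism H <- 5 if U >= 5 else 6 is discarded; H is fixed at 3.
Since T is not a descendant of the intervened variable, it is unaffected.
U = max(V, S) + 6  [with V=-3, S=5]  = 11
T = -U - 2  [with U=11]  = -13

-13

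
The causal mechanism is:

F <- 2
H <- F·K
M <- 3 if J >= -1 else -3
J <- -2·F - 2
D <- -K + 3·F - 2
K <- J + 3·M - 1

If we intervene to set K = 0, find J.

-6

The intervention breaks the incoming arrows to K: K <- J + 3·M - 1 no longer applies, and K = 0.
Since J is not a descendant of the intervened variable, it is unaffected.
J = -2·F - 2  [with F=2]  = -6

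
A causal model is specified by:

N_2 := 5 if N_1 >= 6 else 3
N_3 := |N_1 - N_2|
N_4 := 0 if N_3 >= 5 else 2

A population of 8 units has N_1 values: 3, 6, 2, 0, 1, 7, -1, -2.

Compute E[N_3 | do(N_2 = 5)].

3.75

Every unit gets N_2=5 under the intervention. N_3 values become 2, 1, 3, 5, 4, 2, 6, 7; E[N_3|do(N_2=5)] = 3.75.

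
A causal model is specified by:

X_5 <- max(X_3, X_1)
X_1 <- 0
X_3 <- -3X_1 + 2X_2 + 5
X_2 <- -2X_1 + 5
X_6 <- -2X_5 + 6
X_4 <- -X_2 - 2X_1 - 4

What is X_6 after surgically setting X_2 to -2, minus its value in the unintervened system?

Under do(X_2=-2), the mechanism X_2 <- -2X_1 + 5 is discarded; X_2 is fixed at -2.
X_3 = -3X_1 + 2X_2 + 5  [with X_1=0, X_2=-2]  = 1
X_5 = max(X_3, X_1)  [with X_3=1, X_1=0]  = 1
X_6 = -2X_5 + 6  [with X_5=1]  = 4
Without intervention: X_2 = -2X_1 + 5  [with X_1=0]  = 5; X_3 = -3X_1 + 2X_2 + 5  [with X_1=0, X_2=5]  = 15; X_5 = max(X_3, X_1)  [with X_3=15, X_1=0]  = 15; X_6 = -2X_5 + 6  [with X_5=15]  = -24.
Change = 4 − (-24) = 28.

28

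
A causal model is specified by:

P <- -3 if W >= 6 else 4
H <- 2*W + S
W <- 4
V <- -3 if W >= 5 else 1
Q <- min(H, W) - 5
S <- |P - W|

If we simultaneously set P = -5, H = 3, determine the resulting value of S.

Under do(P = -5, H = 3), each intervened variable's structural equation is replaced by its fixed value.
S = |P - W|  [with P=-5, W=4]  = 9

9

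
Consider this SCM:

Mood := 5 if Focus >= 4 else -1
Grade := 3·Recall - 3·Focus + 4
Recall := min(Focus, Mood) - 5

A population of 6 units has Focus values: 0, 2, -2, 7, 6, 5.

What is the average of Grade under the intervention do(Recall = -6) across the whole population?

-23

Under do(Recall=-6), Recall's equation is replaced by Recall=-6 for every unit. Per-unit Grade: -14, -20, -8, -35, -32, -29. Mean = -23.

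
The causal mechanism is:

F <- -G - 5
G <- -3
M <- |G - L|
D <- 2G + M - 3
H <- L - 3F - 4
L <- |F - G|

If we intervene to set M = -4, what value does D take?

Intervening sets M = -4 and removes its equation (M <- |G - L|).
D = 2G + M - 3  [with G=-3, M=-4]  = -13

-13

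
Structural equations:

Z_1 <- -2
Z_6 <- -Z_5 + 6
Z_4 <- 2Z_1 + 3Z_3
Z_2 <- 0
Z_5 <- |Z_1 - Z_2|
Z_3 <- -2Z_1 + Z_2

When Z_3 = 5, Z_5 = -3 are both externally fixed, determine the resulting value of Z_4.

The joint intervention fixes Z_3 = 5, Z_5 = -3, removing each variable's own equation.
Z_4 = 2Z_1 + 3Z_3  [with Z_1=-2, Z_3=5]  = 11

11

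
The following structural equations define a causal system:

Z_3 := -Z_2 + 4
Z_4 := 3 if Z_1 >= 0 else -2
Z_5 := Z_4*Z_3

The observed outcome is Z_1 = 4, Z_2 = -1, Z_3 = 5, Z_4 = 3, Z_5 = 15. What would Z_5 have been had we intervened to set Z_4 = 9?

Intervening sets Z_4 = 9 and removes its equation (Z_4 := 3 if Z_1 >= 0 else -2).
Z_3 = -Z_2 + 4  [with Z_2=-1]  = 5
Z_5 = Z_4*Z_3  [with Z_4=9, Z_3=5]  = 45

45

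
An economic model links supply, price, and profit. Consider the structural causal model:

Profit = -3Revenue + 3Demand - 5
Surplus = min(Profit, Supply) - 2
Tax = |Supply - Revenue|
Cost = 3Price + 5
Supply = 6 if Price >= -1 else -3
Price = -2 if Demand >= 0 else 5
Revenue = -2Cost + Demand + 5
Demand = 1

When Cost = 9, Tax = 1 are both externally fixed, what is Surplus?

-5

Under do(Cost = 9, Tax = 1), each intervened variable's structural equation is replaced by its fixed value.
Price = -2 if Demand >= 0 else 5  [with Demand=1]  = -2
Supply = 6 if Price >= -1 else -3  [with Price=-2]  = -3
Revenue = -2Cost + Demand + 5  [with Cost=9, Demand=1]  = -12
Profit = -3Revenue + 3Demand - 5  [with Revenue=-12, Demand=1]  = 34
Surplus = min(Profit, Supply) - 2  [with Profit=34, Supply=-3]  = -5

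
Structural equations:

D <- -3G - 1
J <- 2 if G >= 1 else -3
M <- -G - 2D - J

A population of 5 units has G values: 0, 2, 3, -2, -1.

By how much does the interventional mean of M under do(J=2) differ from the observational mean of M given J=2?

-10.5

Every unit gets J=2 under the intervention. M values become 0, 10, 15, -10, -5; E[M|do(J=2)] = 2.
Observing J=2 restricts to units where J's equation naturally yields 2: G ∈ {2, 3}. In that subpopulation M = 10, 15, mean 12.5.
Difference = 2 − 12.5 = -10.5.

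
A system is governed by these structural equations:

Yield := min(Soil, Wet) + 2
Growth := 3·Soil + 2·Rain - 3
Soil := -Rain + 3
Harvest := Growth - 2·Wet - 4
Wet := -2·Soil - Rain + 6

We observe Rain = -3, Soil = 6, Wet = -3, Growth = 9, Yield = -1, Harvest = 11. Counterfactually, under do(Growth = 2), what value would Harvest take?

4

Under do(Growth=2), the mechanism Growth := 3·Soil + 2·Rain - 3 is discarded; Growth is fixed at 2.
Soil = -Rain + 3  [with Rain=-3]  = 6
Wet = -2·Soil - Rain + 6  [with Soil=6, Rain=-3]  = -3
Harvest = Growth - 2·Wet - 4  [with Growth=2, Wet=-3]  = 4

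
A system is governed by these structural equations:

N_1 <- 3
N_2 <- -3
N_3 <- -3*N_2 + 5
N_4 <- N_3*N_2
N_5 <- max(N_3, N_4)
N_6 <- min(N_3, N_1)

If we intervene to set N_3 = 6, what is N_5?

do(N_3=6) replaces the equation N_3 <- -3*N_2 + 5 with the constant N_3 = 6.
N_4 = N_3*N_2  [with N_3=6, N_2=-3]  = -18
N_5 = max(N_3, N_4)  [with N_3=6, N_4=-18]  = 6

6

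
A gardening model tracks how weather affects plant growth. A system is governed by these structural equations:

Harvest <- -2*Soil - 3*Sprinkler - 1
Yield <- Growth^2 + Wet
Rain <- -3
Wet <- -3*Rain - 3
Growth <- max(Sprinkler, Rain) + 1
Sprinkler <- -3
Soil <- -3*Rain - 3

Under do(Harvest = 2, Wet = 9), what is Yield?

13

Setting Harvest = 2, Wet = 9 by intervention discards those variables' equations.
Growth = max(Sprinkler, Rain) + 1  [with Sprinkler=-3, Rain=-3]  = -2
Yield = Growth^2 + Wet  [with Growth=-2, Wet=9]  = 13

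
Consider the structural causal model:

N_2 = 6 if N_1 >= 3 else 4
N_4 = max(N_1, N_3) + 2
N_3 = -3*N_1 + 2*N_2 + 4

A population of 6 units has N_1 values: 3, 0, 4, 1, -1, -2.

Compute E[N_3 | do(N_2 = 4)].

9.5

The intervention sets N_2=4 in all 6 units regardless of N_1. Recomputing N_3 per unit gives 3, 12, 0, 9, 15, 18; average 9.5.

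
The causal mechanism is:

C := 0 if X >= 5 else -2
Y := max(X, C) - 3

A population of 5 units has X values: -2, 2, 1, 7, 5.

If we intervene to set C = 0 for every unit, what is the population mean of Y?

0

The intervention sets C=0 in all 5 units regardless of X. Recomputing Y per unit gives -3, -1, -2, 4, 2; average 0.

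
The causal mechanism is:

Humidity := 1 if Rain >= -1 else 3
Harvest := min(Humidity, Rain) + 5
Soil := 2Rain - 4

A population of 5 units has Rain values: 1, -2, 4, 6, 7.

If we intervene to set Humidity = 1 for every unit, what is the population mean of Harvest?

5.4

Under do(Humidity=1), Humidity's equation is replaced by Humidity=1 for every unit. Per-unit Harvest: 6, 3, 6, 6, 6. Mean = 5.4.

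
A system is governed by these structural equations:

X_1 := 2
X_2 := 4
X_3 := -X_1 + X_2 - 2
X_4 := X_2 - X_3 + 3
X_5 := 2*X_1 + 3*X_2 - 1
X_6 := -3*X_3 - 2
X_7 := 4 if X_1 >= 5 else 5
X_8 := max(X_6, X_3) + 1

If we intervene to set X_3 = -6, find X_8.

The intervention breaks the incoming arrows to X_3: X_3 := -X_1 + X_2 - 2 no longer applies, and X_3 = -6.
X_6 = -3*X_3 - 2  [with X_3=-6]  = 16
X_8 = max(X_6, X_3) + 1  [with X_6=16, X_3=-6]  = 17

17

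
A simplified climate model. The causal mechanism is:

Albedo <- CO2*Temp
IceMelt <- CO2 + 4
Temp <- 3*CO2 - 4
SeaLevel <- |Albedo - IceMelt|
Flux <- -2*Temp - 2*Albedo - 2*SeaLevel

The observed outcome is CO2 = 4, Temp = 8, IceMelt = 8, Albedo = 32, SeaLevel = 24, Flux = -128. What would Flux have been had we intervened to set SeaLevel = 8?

-96

The intervention breaks the incoming arrows to SeaLevel: SeaLevel <- |Albedo - IceMelt| no longer applies, and SeaLevel = 8.
Temp = 3*CO2 - 4  [with CO2=4]  = 8
Albedo = CO2*Temp  [with CO2=4, Temp=8]  = 32
Flux = -2*Temp - 2*Albedo - 2*SeaLevel  [with Temp=8, Albedo=32, SeaLevel=8]  = -96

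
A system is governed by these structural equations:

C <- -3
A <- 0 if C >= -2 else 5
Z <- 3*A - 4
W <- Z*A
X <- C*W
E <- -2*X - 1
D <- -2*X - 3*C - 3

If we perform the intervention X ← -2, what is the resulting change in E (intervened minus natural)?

-326

The intervention breaks the incoming arrows to X: X <- C*W no longer applies, and X = -2.
E = -2*X - 1  [with X=-2]  = 3
Without intervention: A = 0 if C >= -2 else 5  [with C=-3]  = 5; Z = 3*A - 4  [with A=5]  = 11; W = Z*A  [with Z=11, A=5]  = 55; X = C*W  [with C=-3, W=55]  = -165; E = -2*X - 1  [with X=-165]  = 329.
Change = 3 − 329 = -326.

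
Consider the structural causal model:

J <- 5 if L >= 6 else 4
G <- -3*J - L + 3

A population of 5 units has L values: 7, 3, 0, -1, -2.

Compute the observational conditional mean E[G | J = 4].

E[G|J=4] averages over only the 4 units with J=4 (L = 3, 0, -1, -2): G = -12, -9, -8, -7, mean -9.

-9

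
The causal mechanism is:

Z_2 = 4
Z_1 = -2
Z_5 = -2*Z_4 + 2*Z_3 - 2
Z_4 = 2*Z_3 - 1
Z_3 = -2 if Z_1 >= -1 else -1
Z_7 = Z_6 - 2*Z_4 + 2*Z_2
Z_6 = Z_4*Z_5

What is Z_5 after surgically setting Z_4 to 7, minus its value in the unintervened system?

Intervening sets Z_4 = 7 and removes its equation (Z_4 = 2*Z_3 - 1).
Z_3 = -2 if Z_1 >= -1 else -1  [with Z_1=-2]  = -1
Z_5 = -2*Z_4 + 2*Z_3 - 2  [with Z_4=7, Z_3=-1]  = -18
Without intervention: Z_3 = -2 if Z_1 >= -1 else -1  [with Z_1=-2]  = -1; Z_4 = 2*Z_3 - 1  [with Z_3=-1]  = -3; Z_5 = -2*Z_4 + 2*Z_3 - 2  [with Z_4=-3, Z_3=-1]  = 2.
Change = -18 − 2 = -20.

-20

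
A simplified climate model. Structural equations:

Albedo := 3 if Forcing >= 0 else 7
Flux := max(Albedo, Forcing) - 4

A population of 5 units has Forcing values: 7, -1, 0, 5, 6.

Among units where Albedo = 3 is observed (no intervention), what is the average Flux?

Observing Albedo=3 restricts to units where Albedo's equation naturally yields 3: Forcing ∈ {7, 0, 5, 6}. In that subpopulation Flux = 3, -1, 1, 2, mean 1.25.

1.25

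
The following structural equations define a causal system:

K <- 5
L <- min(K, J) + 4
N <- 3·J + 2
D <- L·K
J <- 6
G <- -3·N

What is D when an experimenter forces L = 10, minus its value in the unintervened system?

5

The intervention breaks the incoming arrows to L: L <- min(K, J) + 4 no longer applies, and L = 10.
D = L·K  [with L=10, K=5]  = 50
Without intervention: L = min(K, J) + 4  [with K=5, J=6]  = 9; D = L·K  [with L=9, K=5]  = 45.
Change = 50 − 45 = 5.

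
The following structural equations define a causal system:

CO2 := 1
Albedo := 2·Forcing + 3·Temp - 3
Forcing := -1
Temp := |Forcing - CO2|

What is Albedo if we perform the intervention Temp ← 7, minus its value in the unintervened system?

15

The intervention breaks the incoming arrows to Temp: Temp := |Forcing - CO2| no longer applies, and Temp = 7.
Albedo = 2·Forcing + 3·Temp - 3  [with Forcing=-1, Temp=7]  = 16
Without intervention: Temp = |Forcing - CO2|  [with Forcing=-1, CO2=1]  = 2; Albedo = 2·Forcing + 3·Temp - 3  [with Forcing=-1, Temp=2]  = 1.
Change = 16 − 1 = 15.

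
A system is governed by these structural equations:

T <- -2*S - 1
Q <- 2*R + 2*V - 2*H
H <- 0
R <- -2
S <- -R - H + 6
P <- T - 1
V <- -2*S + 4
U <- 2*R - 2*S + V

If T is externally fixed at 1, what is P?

0

Intervening sets T = 1 and removes its equation (T <- -2*S - 1).
P = T - 1  [with T=1]  = 0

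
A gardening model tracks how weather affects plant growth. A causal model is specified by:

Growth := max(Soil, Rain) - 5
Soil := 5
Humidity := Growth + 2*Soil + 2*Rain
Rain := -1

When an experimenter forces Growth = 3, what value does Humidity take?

The intervention breaks the incoming arrows to Growth: Growth := max(Soil, Rain) - 5 no longer applies, and Growth = 3.
Humidity = Growth + 2*Soil + 2*Rain  [with Growth=3, Soil=5, Rain=-1]  = 11

11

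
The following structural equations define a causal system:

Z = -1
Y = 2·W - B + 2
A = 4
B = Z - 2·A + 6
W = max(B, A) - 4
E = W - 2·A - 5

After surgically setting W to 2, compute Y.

9

Under do(W=2), the mechanism W = max(B, A) - 4 is discarded; W is fixed at 2.
B = Z - 2·A + 6  [with Z=-1, A=4]  = -3
Y = 2·W - B + 2  [with W=2, B=-3]  = 9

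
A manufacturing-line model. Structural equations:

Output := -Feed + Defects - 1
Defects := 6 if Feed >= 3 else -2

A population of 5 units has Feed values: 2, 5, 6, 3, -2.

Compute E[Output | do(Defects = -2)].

Every unit gets Defects=-2 under the intervention. Output values become -5, -8, -9, -6, -1; E[Output|do(Defects=-2)] = -5.8.

-5.8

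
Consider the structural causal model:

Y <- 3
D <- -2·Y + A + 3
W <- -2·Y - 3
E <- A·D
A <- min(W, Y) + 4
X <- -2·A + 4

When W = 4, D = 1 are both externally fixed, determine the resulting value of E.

7

The joint intervention fixes W = 4, D = 1, removing each variable's own equation.
A = min(W, Y) + 4  [with W=4, Y=3]  = 7
E = A·D  [with A=7, D=1]  = 7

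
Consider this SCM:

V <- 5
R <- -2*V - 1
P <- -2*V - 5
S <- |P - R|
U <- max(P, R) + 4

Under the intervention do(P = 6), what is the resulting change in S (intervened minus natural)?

The intervention breaks the incoming arrows to P: P <- -2*V - 5 no longer applies, and P = 6.
R = -2*V - 1  [with V=5]  = -11
S = |P - R|  [with P=6, R=-11]  = 17
Without intervention: R = -2*V - 1  [with V=5]  = -11; P = -2*V - 5  [with V=5]  = -15; S = |P - R|  [with P=-15, R=-11]  = 4.
Change = 17 − 4 = 13.

13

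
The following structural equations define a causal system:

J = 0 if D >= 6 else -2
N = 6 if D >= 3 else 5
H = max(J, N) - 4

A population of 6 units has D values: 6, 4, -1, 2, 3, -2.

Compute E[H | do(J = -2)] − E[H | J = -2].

0.1

Under do(J=-2), J's equation is replaced by J=-2 for every unit. Per-unit H: 2, 2, 1, 1, 2, 1. Mean = 1.5.
Observing J=-2 restricts to units where J's equation naturally yields -2: D ∈ {4, -1, 2, 3, -2}. In that subpopulation H = 2, 1, 1, 2, 1, mean 1.4.
Difference = 1.5 − 1.4 = 0.1.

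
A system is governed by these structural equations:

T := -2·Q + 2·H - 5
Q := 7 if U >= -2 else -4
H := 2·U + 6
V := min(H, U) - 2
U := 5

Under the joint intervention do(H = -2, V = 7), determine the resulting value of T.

Setting H = -2, V = 7 by intervention discards those variables' equations.
Q = 7 if U >= -2 else -4  [with U=5]  = 7
T = -2·Q + 2·H - 5  [with Q=7, H=-2]  = -23

-23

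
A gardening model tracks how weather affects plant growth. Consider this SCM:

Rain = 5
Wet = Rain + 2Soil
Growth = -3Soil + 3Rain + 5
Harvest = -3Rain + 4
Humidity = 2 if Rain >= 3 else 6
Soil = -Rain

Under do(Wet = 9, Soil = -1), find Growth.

23

The joint intervention fixes Wet = 9, Soil = -1, removing each variable's own equation.
Growth = -3Soil + 3Rain + 5  [with Soil=-1, Rain=5]  = 23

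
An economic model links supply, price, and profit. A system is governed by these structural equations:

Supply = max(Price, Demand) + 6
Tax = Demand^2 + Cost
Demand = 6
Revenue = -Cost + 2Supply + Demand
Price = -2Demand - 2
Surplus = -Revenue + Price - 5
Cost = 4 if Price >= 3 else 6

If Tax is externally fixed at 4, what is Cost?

do(Tax=4) replaces the equation Tax = Demand^2 + Cost with the constant Tax = 4.
No directed path runs from Tax to Cost, so Cost keeps its natural value.
Price = -2Demand - 2  [with Demand=6]  = -14
Cost = 4 if Price >= 3 else 6  [with Price=-14]  = 6

6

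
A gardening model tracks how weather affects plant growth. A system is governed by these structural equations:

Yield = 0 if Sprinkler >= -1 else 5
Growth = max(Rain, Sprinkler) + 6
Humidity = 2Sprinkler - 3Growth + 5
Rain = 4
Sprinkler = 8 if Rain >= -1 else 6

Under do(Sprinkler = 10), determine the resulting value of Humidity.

Under do(Sprinkler=10), the mechanism Sprinkler = 8 if Rain >= -1 else 6 is discarded; Sprinkler is fixed at 10.
Growth = max(Rain, Sprinkler) + 6  [with Rain=4, Sprinkler=10]  = 16
Humidity = 2Sprinkler - 3Growth + 5  [with Sprinkler=10, Growth=16]  = -23

-23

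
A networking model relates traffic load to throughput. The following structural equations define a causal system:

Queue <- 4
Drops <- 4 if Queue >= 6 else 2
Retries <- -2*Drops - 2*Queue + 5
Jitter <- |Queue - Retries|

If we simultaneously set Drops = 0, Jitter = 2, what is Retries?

-3

The joint intervention fixes Drops = 0, Jitter = 2, removing each variable's own equation.
Retries = -2*Drops - 2*Queue + 5  [with Drops=0, Queue=4]  = -3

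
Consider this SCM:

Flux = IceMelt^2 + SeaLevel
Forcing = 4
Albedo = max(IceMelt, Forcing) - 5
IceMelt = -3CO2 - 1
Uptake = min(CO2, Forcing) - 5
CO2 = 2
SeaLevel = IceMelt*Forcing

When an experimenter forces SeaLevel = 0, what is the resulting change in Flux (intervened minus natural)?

The intervention breaks the incoming arrows to SeaLevel: SeaLevel = IceMelt*Forcing no longer applies, and SeaLevel = 0.
IceMelt = -3CO2 - 1  [with CO2=2]  = -7
Flux = IceMelt^2 + SeaLevel  [with IceMelt=-7, SeaLevel=0]  = 49
Without intervention: IceMelt = -3CO2 - 1  [with CO2=2]  = -7; SeaLevel = IceMelt*Forcing  [with IceMelt=-7, Forcing=4]  = -28; Flux = IceMelt^2 + SeaLevel  [with IceMelt=-7, SeaLevel=-28]  = 21.
Change = 49 − 21 = 28.

28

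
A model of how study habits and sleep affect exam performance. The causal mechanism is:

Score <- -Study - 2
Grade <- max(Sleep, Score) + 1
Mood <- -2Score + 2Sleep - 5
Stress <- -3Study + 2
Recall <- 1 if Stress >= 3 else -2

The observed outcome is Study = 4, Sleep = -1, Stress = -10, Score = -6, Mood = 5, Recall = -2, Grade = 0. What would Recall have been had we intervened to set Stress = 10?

The intervention breaks the incoming arrows to Stress: Stress <- -3Study + 2 no longer applies, and Stress = 10.
Recall = 1 if Stress >= 3 else -2  [with Stress=10]  = 1

1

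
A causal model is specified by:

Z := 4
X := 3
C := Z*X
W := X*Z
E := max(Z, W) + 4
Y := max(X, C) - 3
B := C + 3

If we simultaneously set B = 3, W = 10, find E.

Under do(B = 3, W = 10), each intervened variable's structural equation is replaced by its fixed value.
E = max(Z, W) + 4  [with Z=4, W=10]  = 14

14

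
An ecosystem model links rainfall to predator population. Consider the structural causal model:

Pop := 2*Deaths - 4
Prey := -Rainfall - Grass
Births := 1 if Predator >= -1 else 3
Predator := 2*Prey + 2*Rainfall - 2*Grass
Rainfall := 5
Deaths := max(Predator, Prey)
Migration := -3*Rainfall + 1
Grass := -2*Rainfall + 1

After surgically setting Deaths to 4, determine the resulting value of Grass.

-9

do(Deaths=4) replaces the equation Deaths := max(Predator, Prey) with the constant Deaths = 4.
Grass is not downstream of the intervention, so its value is determined by the original equations.
Grass = -2*Rainfall + 1  [with Rainfall=5]  = -9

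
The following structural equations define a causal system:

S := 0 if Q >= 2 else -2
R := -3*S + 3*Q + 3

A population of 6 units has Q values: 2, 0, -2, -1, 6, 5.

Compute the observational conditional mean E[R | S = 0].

16

E[R|S=0] averages over only the 3 units with S=0 (Q = 2, 6, 5): R = 9, 21, 18, mean 16.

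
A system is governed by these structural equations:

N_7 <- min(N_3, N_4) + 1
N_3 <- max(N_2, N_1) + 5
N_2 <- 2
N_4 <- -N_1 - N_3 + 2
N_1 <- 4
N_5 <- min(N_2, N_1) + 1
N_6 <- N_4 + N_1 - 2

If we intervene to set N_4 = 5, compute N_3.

Under do(N_4=5), the mechanism N_4 <- -N_1 - N_3 + 2 is discarded; N_4 is fixed at 5.
Since N_3 is not a descendant of the intervened variable, it is unaffected.
N_3 = max(N_2, N_1) + 5  [with N_2=2, N_1=4]  = 9

9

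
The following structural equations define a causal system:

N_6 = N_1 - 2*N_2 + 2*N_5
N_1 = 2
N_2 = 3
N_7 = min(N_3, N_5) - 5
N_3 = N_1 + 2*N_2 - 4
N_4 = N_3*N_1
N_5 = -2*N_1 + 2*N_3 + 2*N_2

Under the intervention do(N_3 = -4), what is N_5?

-6

do(N_3=-4) replaces the equation N_3 = N_1 + 2*N_2 - 4 with the constant N_3 = -4.
N_5 = -2*N_1 + 2*N_3 + 2*N_2  [with N_1=2, N_3=-4, N_2=3]  = -6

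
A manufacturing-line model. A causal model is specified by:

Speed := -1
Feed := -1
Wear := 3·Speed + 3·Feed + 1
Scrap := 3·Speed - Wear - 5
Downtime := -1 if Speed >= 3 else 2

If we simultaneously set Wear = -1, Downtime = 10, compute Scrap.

The joint intervention fixes Wear = -1, Downtime = 10, removing each variable's own equation.
Scrap = 3·Speed - Wear - 5  [with Speed=-1, Wear=-1]  = -7

-7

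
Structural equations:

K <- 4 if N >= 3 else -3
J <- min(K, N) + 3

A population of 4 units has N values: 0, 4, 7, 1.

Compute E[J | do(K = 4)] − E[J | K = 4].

Under do(K=4), K's equation is replaced by K=4 for every unit. Per-unit J: 3, 7, 7, 4. Mean = 5.25.
E[J|K=4] averages over only the 2 units with K=4 (N = 4, 7): J = 7, 7, mean 7.
Difference = 5.25 − 7 = -1.75.

-1.75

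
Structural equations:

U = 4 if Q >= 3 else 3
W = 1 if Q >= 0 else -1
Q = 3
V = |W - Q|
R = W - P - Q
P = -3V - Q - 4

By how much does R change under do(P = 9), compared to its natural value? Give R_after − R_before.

Under do(P=9), the mechanism P = -3V - Q - 4 is discarded; P is fixed at 9.
W = 1 if Q >= 0 else -1  [with Q=3]  = 1
R = W - P - Q  [with W=1, P=9, Q=3]  = -11
Without intervention: W = 1 if Q >= 0 else -1  [with Q=3]  = 1; V = |W - Q|  [with W=1, Q=3]  = 2; P = -3V - Q - 4  [with V=2, Q=3]  = -13; R = W - P - Q  [with W=1, P=-13, Q=3]  = 11.
Change = -11 − 11 = -22.

-22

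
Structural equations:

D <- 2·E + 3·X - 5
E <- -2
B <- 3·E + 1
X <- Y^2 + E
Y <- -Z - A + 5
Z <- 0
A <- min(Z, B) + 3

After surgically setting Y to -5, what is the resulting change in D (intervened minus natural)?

-72

Under do(Y=-5), the mechanism Y <- -Z - A + 5 is discarded; Y is fixed at -5.
X = Y^2 + E  [with Y=-5, E=-2]  = 23
D = 2·E + 3·X - 5  [with E=-2, X=23]  = 60
Without intervention: B = 3·E + 1  [with E=-2]  = -5; A = min(Z, B) + 3  [with Z=0, B=-5]  = -2; Y = -Z - A + 5  [with Z=0, A=-2]  = 7; X = Y^2 + E  [with Y=7, E=-2]  = 47; D = 2·E + 3·X - 5  [with E=-2, X=47]  = 132.
Change = 60 − 132 = -72.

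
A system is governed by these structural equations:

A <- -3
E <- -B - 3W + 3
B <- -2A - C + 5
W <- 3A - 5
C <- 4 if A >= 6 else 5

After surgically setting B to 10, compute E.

35

do(B=10) replaces the equation B <- -2A - C + 5 with the constant B = 10.
W = 3A - 5  [with A=-3]  = -14
E = -B - 3W + 3  [with B=10, W=-14]  = 35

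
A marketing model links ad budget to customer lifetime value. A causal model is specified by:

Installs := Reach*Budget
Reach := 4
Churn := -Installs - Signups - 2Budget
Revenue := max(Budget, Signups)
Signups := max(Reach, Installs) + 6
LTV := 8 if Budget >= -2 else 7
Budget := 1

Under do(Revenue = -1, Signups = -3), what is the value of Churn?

-3

Setting Revenue = -1, Signups = -3 by intervention discards those variables' equations.
Installs = Reach*Budget  [with Reach=4, Budget=1]  = 4
Churn = -Installs - Signups - 2Budget  [with Installs=4, Signups=-3, Budget=1]  = -3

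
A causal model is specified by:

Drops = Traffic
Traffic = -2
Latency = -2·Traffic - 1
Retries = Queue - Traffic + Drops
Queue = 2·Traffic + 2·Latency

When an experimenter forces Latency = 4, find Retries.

do(Latency=4) replaces the equation Latency = -2·Traffic - 1 with the constant Latency = 4.
Queue = 2·Traffic + 2·Latency  [with Traffic=-2, Latency=4]  = 4
Drops = Traffic  [with Traffic=-2]  = -2
Retries = Queue - Traffic + Drops  [with Queue=4, Traffic=-2, Drops=-2]  = 4

4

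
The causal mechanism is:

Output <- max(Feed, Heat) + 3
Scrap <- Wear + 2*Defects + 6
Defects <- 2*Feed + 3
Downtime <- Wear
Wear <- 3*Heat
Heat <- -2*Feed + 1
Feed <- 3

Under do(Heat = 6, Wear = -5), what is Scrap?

19

Under do(Heat = 6, Wear = -5), each intervened variable's structural equation is replaced by its fixed value.
Defects = 2*Feed + 3  [with Feed=3]  = 9
Scrap = Wear + 2*Defects + 6  [with Wear=-5, Defects=9]  = 19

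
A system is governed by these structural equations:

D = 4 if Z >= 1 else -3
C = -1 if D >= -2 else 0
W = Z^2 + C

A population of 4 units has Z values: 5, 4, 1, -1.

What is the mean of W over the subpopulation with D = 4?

13

Conditioning on D=4 selects the 3 unit(s) with Z ∈ {5, 4, 1}. Their W values: 24, 15, 0. Mean = 13.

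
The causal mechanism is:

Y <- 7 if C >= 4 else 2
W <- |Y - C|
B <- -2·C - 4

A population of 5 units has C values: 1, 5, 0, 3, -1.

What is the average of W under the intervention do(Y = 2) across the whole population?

2

The intervention sets Y=2 in all 5 units regardless of C. Recomputing W per unit gives 1, 3, 2, 1, 3; average 2.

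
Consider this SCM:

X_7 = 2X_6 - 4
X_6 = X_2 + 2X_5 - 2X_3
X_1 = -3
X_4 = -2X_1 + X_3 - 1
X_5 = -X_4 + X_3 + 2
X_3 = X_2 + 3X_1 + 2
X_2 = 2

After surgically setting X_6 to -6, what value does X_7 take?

-16

Intervening sets X_6 = -6 and removes its equation (X_6 = X_2 + 2X_5 - 2X_3).
X_7 = 2X_6 - 4  [with X_6=-6]  = -16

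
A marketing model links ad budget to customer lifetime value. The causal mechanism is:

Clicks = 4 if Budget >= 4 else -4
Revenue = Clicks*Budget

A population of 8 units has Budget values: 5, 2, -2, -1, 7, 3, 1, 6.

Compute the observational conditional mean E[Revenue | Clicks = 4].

E[Revenue|Clicks=4] averages over only the 3 units with Clicks=4 (Budget = 5, 7, 6): Revenue = 20, 28, 24, mean 24.

24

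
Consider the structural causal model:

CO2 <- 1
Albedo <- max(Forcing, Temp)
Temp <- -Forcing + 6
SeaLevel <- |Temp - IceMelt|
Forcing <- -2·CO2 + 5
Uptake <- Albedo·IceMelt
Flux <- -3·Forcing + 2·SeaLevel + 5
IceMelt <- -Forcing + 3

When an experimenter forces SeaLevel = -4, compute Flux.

-12

Intervening sets SeaLevel = -4 and removes its equation (SeaLevel <- |Temp - IceMelt|).
Forcing = -2·CO2 + 5  [with CO2=1]  = 3
Flux = -3·Forcing + 2·SeaLevel + 5  [with Forcing=3, SeaLevel=-4]  = -12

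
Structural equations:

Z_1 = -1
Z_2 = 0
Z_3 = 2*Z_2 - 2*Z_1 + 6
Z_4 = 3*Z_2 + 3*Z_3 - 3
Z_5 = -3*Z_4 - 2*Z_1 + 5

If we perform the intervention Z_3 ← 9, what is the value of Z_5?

do(Z_3=9) replaces the equation Z_3 = 2*Z_2 - 2*Z_1 + 6 with the constant Z_3 = 9.
Z_4 = 3*Z_2 + 3*Z_3 - 3  [with Z_2=0, Z_3=9]  = 24
Z_5 = -3*Z_4 - 2*Z_1 + 5  [with Z_4=24, Z_1=-1]  = -65

-65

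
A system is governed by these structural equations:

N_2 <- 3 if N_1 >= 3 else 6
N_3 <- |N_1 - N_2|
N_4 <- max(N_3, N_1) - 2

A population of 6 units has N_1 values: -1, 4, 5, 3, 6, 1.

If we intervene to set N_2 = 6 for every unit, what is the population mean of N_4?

3

do(N_2=6) breaks N_2's dependence on N_1. With N_2=6 fixed, N_4 across the units is 5, 2, 3, 1, 4, 3, mean 3.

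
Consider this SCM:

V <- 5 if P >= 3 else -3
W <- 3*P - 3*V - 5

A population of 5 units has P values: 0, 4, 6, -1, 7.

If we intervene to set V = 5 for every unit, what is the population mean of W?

-10.4

Every unit gets V=5 under the intervention. W values become -20, -8, -2, -23, 1; E[W|do(V=5)] = -10.4.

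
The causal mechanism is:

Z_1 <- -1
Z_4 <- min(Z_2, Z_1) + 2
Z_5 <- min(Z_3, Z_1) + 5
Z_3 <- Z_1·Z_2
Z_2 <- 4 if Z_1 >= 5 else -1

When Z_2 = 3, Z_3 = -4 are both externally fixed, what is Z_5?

1

Under do(Z_2 = 3, Z_3 = -4), each intervened variable's structural equation is replaced by its fixed value.
Z_5 = min(Z_3, Z_1) + 5  [with Z_3=-4, Z_1=-1]  = 1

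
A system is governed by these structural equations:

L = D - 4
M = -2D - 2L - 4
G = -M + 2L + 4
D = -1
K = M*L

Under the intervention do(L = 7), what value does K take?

Under do(L=7), the mechanism L = D - 4 is discarded; L is fixed at 7.
M = -2D - 2L - 4  [with D=-1, L=7]  = -16
K = M*L  [with M=-16, L=7]  = -112

-112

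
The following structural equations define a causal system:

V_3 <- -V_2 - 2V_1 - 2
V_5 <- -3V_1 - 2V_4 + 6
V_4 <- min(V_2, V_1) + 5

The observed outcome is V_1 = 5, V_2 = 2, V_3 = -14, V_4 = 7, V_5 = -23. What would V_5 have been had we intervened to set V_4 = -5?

1

Intervening sets V_4 = -5 and removes its equation (V_4 <- min(V_2, V_1) + 5).
V_5 = -3V_1 - 2V_4 + 6  [with V_1=5, V_4=-5]  = 1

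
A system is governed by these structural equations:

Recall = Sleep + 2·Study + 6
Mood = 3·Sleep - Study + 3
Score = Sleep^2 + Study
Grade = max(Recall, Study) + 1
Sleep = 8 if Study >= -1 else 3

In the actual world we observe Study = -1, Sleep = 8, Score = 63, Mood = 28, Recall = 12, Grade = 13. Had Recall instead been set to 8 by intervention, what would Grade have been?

The intervention breaks the incoming arrows to Recall: Recall = Sleep + 2·Study + 6 no longer applies, and Recall = 8.
Grade = max(Recall, Study) + 1  [with Recall=8, Study=-1]  = 9

9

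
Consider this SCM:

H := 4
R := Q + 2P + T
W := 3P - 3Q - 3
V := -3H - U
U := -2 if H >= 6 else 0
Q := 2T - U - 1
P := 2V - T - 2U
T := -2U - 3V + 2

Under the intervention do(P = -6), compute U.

Under do(P=-6), the mechanism P := 2V - T - 2U is discarded; P is fixed at -6.
No directed path runs from P to U, so U keeps its natural value.
U = -2 if H >= 6 else 0  [with H=4]  = 0

0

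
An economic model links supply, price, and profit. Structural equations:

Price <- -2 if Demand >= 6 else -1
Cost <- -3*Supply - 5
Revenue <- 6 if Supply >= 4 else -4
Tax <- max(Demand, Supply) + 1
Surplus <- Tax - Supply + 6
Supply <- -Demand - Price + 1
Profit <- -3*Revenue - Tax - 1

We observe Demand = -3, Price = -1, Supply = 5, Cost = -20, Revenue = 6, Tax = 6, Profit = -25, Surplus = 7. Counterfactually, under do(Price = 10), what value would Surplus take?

10

do(Price=10) replaces the equation Price <- -2 if Demand >= 6 else -1 with the constant Price = 10.
Supply = -Demand - Price + 1  [with Demand=-3, Price=10]  = -6
Tax = max(Demand, Supply) + 1  [with Demand=-3, Supply=-6]  = -2
Surplus = Tax - Supply + 6  [with Tax=-2, Supply=-6]  = 10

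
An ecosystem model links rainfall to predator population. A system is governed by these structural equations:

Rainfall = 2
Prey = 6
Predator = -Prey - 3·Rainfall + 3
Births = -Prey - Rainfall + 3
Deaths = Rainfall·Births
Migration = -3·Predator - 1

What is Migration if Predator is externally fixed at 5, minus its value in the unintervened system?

-42

The intervention breaks the incoming arrows to Predator: Predator = -Prey - 3·Rainfall + 3 no longer applies, and Predator = 5.
Migration = -3·Predator - 1  [with Predator=5]  = -16
Without intervention: Predator = -Prey - 3·Rainfall + 3  [with Prey=6, Rainfall=2]  = -9; Migration = -3·Predator - 1  [with Predator=-9]  = 26.
Change = -16 − 26 = -42.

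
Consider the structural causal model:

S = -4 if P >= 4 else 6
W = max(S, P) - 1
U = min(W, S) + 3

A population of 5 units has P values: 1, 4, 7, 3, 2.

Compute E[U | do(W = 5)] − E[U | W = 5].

-3.6

Under do(W=5), W's equation is replaced by W=5 for every unit. Per-unit U: 8, -1, -1, 8, 8. Mean = 4.4.
Observing W=5 restricts to units where W's equation naturally yields 5: P ∈ {1, 3, 2}. In that subpopulation U = 8, 8, 8, mean 8.
Difference = 4.4 − 8 = -3.6.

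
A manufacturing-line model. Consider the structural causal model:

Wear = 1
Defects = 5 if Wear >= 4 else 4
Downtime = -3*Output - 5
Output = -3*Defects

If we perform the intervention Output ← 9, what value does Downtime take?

The intervention breaks the incoming arrows to Output: Output = -3*Defects no longer applies, and Output = 9.
Downtime = -3*Output - 5  [with Output=9]  = -32

-32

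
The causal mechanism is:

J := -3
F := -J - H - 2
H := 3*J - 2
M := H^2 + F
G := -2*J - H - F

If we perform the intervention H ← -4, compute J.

Under do(H=-4), the mechanism H := 3*J - 2 is discarded; H is fixed at -4.
J is not downstream of the intervention, so its value is determined by the original equations.

-3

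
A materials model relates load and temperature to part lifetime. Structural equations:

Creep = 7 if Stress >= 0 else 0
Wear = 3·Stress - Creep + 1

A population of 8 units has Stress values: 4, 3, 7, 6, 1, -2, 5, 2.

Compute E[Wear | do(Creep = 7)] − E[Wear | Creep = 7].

Under do(Creep=7), Creep's equation is replaced by Creep=7 for every unit. Per-unit Wear: 6, 3, 15, 12, -3, -12, 9, 0. Mean = 3.75.
Conditioning on Creep=7 selects the 7 unit(s) with Stress ∈ {4, 3, 7, 6, 1, 5, 2}. Their Wear values: 6, 3, 15, 12, -3, 9, 0. Mean = 6.
Difference = 3.75 − 6 = -2.25.

-2.25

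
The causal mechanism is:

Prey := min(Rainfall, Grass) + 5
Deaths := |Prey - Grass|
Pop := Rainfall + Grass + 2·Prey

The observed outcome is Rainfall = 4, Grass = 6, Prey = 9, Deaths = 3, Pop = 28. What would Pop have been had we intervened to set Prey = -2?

6

do(Prey=-2) replaces the equation Prey := min(Rainfall, Grass) + 5 with the constant Prey = -2.
Pop = Rainfall + Grass + 2·Prey  [with Rainfall=4, Grass=6, Prey=-2]  = 6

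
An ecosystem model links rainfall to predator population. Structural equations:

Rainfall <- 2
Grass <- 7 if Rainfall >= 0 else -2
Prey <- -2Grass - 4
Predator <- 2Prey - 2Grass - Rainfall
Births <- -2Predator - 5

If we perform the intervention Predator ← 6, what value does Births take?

Intervening sets Predator = 6 and removes its equation (Predator <- 2Prey - 2Grass - Rainfall).
Births = -2Predator - 5  [with Predator=6]  = -17

-17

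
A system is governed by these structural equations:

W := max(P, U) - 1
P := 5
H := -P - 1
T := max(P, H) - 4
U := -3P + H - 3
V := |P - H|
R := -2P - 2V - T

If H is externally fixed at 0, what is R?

-21

Under do(H=0), the mechanism H := -P - 1 is discarded; H is fixed at 0.
V = |P - H|  [with P=5, H=0]  = 5
T = max(P, H) - 4  [with P=5, H=0]  = 1
R = -2P - 2V - T  [with P=5, V=5, T=1]  = -21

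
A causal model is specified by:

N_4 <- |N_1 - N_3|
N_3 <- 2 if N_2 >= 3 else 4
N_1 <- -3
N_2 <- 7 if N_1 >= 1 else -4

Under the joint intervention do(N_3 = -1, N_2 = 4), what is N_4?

The joint intervention fixes N_3 = -1, N_2 = 4, removing each variable's own equation.
N_4 = |N_1 - N_3|  [with N_1=-3, N_3=-1]  = 2

2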